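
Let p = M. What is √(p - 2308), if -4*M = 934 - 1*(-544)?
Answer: 3*I*√1190/2 ≈ 51.745*I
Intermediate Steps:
M = -739/2 (M = -(934 - 1*(-544))/4 = -(934 + 544)/4 = -¼*1478 = -739/2 ≈ -369.50)
p = -739/2 ≈ -369.50
√(p - 2308) = √(-739/2 - 2308) = √(-5355/2) = 3*I*√1190/2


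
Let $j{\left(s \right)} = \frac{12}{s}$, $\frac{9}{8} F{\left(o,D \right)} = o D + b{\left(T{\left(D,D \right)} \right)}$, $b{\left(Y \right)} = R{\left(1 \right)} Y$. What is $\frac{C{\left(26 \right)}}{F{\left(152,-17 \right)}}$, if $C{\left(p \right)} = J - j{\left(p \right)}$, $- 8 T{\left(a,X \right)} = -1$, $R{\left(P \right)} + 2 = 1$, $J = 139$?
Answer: $- \frac{1801}{29861} \approx -0.060313$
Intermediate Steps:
$R{\left(P \right)} = -1$ ($R{\left(P \right)} = -2 + 1 = -1$)
$T{\left(a,X \right)} = \frac{1}{8}$ ($T{\left(a,X \right)} = \left(- \frac{1}{8}\right) \left(-1\right) = \frac{1}{8}$)
$b{\left(Y \right)} = - Y$
$F{\left(o,D \right)} = - \frac{1}{9} + \frac{8 D o}{9}$ ($F{\left(o,D \right)} = \frac{8 \left(o D - \frac{1}{8}\right)}{9} = \frac{8 \left(D o - \frac{1}{8}\right)}{9} = \frac{8 \left(- \frac{1}{8} + D o\right)}{9} = - \frac{1}{9} + \frac{8 D o}{9}$)
$C{\left(p \right)} = 139 - \frac{12}{p}$
$\frac{C{\left(26 \right)}}{F{\left(152,-17 \right)}} = \frac{139 - \frac{12}{26}}{- \frac{1}{9} + \frac{8}{9} \left(-17\right) 152} = \frac{139 - \frac{6}{13}}{- \frac{1}{9} - \frac{20672}{9}} = \frac{139 - \frac{6}{13}}{-2297} = \frac{1801}{13} \left(- \frac{1}{2297}\right) = - \frac{1801}{29861}$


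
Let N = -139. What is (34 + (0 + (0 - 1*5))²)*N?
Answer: -8201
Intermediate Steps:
(34 + (0 + (0 - 1*5))²)*N = (34 + (0 + (0 - 1*5))²)*(-139) = (34 + (0 + (0 - 5))²)*(-139) = (34 + (0 - 5)²)*(-139) = (34 + (-5)²)*(-139) = (34 + 25)*(-139) = 59*(-139) = -8201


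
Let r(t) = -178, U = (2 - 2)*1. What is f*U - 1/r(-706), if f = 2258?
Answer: 1/178 ≈ 0.0056180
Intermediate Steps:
U = 0 (U = 0*1 = 0)
f*U - 1/r(-706) = 2258*0 - 1/(-178) = 0 - 1*(-1/178) = 0 + 1/178 = 1/178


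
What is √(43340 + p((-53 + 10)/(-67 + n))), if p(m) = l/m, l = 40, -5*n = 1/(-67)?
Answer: 2*√90061566763/2881 ≈ 208.33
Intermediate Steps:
n = 1/335 (n = -⅕/(-67) = -⅕*(-1/67) = 1/335 ≈ 0.0029851)
p(m) = 40/m
√(43340 + p((-53 + 10)/(-67 + n))) = √(43340 + 40/(((-53 + 10)/(-67 + 1/335)))) = √(43340 + 40/((-43/(-22444/335)))) = √(43340 + 40/((-43*(-335/22444)))) = √(43340 + 40/(14405/22444)) = √(43340 + 40*(22444/14405)) = √(43340 + 179552/2881) = √(125042092/2881) = 2*√90061566763/2881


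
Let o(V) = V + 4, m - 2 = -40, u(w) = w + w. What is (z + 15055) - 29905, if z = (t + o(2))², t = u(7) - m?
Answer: -11486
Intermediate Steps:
u(w) = 2*w
m = -38 (m = 2 - 40 = -38)
o(V) = 4 + V
t = 52 (t = 2*7 - 1*(-38) = 14 + 38 = 52)
z = 3364 (z = (52 + (4 + 2))² = (52 + 6)² = 58² = 3364)
(z + 15055) - 29905 = (3364 + 15055) - 29905 = 18419 - 29905 = -11486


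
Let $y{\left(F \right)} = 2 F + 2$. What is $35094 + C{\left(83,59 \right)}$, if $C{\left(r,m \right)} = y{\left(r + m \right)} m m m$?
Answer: $58773488$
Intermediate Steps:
$y{\left(F \right)} = 2 + 2 F$
$C{\left(r,m \right)} = m^{3} \left(2 + 2 m + 2 r\right)$ ($C{\left(r,m \right)} = \left(2 + 2 \left(r + m\right)\right) m m m = \left(2 + 2 \left(m + r\right)\right) m m m = \left(2 + \left(2 m + 2 r\right)\right) m m m = \left(2 + 2 m + 2 r\right) m m m = m \left(2 + 2 m + 2 r\right) m m = m^{2} \left(2 + 2 m + 2 r\right) m = m^{3} \left(2 + 2 m + 2 r\right)$)
$35094 + C{\left(83,59 \right)} = 35094 + 2 \cdot 59^{3} \left(1 + 59 + 83\right) = 35094 + 2 \cdot 205379 \cdot 143 = 35094 + 58738394 = 58773488$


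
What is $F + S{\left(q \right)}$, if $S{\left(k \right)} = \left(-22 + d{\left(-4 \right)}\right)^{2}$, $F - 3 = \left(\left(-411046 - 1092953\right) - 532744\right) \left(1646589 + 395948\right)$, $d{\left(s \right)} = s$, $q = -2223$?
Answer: $-4160122936312$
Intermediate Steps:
$F = -4160122936988$ ($F = 3 + \left(\left(-411046 - 1092953\right) - 532744\right) \left(1646589 + 395948\right) = 3 + \left(-1503999 - 532744\right) 2042537 = 3 - 4160122936991 = -4160122936988$)
$S{\left(k \right)} = 676$ ($S{\left(k \right)} = \left(-22 - 4\right)^{2} = \left(-26\right)^{2} = 676$)
$F + S{\left(q \right)} = -4160122936988 + 676 = -4160122936312$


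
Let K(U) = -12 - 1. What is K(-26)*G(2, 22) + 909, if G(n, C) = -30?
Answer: 1299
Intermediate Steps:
K(U) = -13
K(-26)*G(2, 22) + 909 = -13*(-30) + 909 = 390 + 909 = 1299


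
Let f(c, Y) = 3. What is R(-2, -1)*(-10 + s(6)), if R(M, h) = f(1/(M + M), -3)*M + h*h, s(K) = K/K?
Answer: 45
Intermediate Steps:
s(K) = 1
R(M, h) = h² + 3*M (R(M, h) = 3*M + h*h = 3*M + h² = h² + 3*M)
R(-2, -1)*(-10 + s(6)) = ((-1)² + 3*(-2))*(-10 + 1) = (1 - 6)*(-9) = -5*(-9) = 45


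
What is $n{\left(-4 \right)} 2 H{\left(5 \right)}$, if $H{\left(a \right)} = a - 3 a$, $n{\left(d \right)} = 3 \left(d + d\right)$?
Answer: $480$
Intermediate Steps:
$n{\left(d \right)} = 6 d$ ($n{\left(d \right)} = 3 \cdot 2 d = 6 d$)
$H{\left(a \right)} = - 2 a$
$n{\left(-4 \right)} 2 H{\left(5 \right)} = 6 \left(-4\right) 2 \left(\left(-2\right) 5\right) = \left(-24\right) 2 \left(-10\right) = \left(-48\right) \left(-10\right) = 480$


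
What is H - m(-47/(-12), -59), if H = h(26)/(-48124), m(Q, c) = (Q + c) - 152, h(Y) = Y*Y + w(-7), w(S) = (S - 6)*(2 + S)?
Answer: 7473703/36093 ≈ 207.07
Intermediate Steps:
w(S) = (-6 + S)*(2 + S)
h(Y) = 65 + Y² (h(Y) = Y*Y + (-12 + (-7)² - 4*(-7)) = Y² + (-12 + 49 + 28) = Y² + 65 = 65 + Y²)
m(Q, c) = -152 + Q + c
H = -741/48124 (H = (65 + 26²)/(-48124) = (65 + 676)*(-1/48124) = 741*(-1/48124) = -741/48124 ≈ -0.015398)
H - m(-47/(-12), -59) = -741/48124 - (-152 - 47/(-12) - 59) = -741/48124 - (-152 - 47*(-1/12) - 59) = -741/48124 - (-152 + 47/12 - 59) = -741/48124 - 1*(-2485/12) = -741/48124 + 2485/12 = 7473703/36093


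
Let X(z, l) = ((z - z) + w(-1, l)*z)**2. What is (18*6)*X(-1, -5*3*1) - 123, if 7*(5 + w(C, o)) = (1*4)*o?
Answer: 968673/49 ≈ 19769.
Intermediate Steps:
w(C, o) = -5 + 4*o/7 (w(C, o) = -5 + ((1*4)*o)/7 = -5 + (4*o)/7 = -5 + 4*o/7)
X(z, l) = z**2*(-5 + 4*l/7)**2 (X(z, l) = ((z - z) + (-5 + 4*l/7)*z)**2 = (0 + z*(-5 + 4*l/7))**2 = (z*(-5 + 4*l/7))**2 = z**2*(-5 + 4*l/7)**2)
(18*6)*X(-1, -5*3*1) - 123 = (18*6)*((1/49)*(-1)**2*(-35 + 4*(-5*3*1))**2) - 123 = 108*((1/49)*1*(-35 + 4*(-15*1))**2) - 123 = 108*((1/49)*1*(-35 + 4*(-15))**2) - 123 = 108*((1/49)*1*(-35 - 60)**2) - 123 = 108*((1/49)*1*(-95)**2) - 123 = 108*((1/49)*1*9025) - 123 = 108*(9025/49) - 123 = 974700/49 - 123 = 968673/49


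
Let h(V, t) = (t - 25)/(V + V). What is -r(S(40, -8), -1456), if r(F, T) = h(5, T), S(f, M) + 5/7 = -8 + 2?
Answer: 1481/10 ≈ 148.10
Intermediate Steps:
h(V, t) = (-25 + t)/(2*V) (h(V, t) = (-25 + t)/((2*V)) = (-25 + t)*(1/(2*V)) = (-25 + t)/(2*V))
S(f, M) = -47/7 (S(f, M) = -5/7 + (-8 + 2) = -5/7 - 6 = -47/7)
r(F, T) = -5/2 + T/10 (r(F, T) = (½)*(-25 + T)/5 = (½)*(⅕)*(-25 + T) = -5/2 + T/10)
-r(S(40, -8), -1456) = -(-5/2 + (⅒)*(-1456)) = -(-5/2 - 728/5) = -1*(-1481/10) = 1481/10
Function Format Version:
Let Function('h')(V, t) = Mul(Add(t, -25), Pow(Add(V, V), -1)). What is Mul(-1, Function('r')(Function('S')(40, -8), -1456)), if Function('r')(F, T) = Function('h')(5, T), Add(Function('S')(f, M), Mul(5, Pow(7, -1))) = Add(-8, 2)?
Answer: Rational(1481, 10) ≈ 148.10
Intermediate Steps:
Function('h')(V, t) = Mul(Rational(1, 2), Pow(V, -1), Add(-25, t)) (Function('h')(V, t) = Mul(Add(-25, t), Pow(Mul(2, V), -1)) = Mul(Add(-25, t), Mul(Rational(1, 2), Pow(V, -1))) = Mul(Rational(1, 2), Pow(V, -1), Add(-25, t)))
Function('S')(f, M) = Rational(-47, 7) (Function('S')(f, M) = Add(Rational(-5, 7), Add(-8, 2)) = Add(Rational(-5, 7), -6) = Rational(-47, 7))
Function('r')(F, T) = Add(Rational(-5, 2), Mul(Rational(1, 10), T)) (Function('r')(F, T) = Mul(Rational(1, 2), Pow(5, -1), Add(-25, T)) = Mul(Rational(1, 2), Rational(1, 5), Add(-25, T)) = Add(Rational(-5, 2), Mul(Rational(1, 10), T)))
Mul(-1, Function('r')(Function('S')(40, -8), -1456)) = Mul(-1, Add(Rational(-5, 2), Mul(Rational(1, 10), -1456))) = Mul(-1, Add(Rational(-5, 2), Rational(-728, 5))) = Mul(-1, Rational(-1481, 10)) = Rational(1481, 10)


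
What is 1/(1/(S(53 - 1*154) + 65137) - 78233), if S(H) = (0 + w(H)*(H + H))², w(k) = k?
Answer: -416306741/32568925268652 ≈ -1.2782e-5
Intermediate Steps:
S(H) = 4*H⁴ (S(H) = (0 + H*(H + H))² = (0 + H*(2*H))² = (0 + 2*H²)² = (2*H²)² = 4*H⁴)
1/(1/(S(53 - 1*154) + 65137) - 78233) = 1/(1/(4*(53 - 1*154)⁴ + 65137) - 78233) = 1/(1/(4*(53 - 154)⁴ + 65137) - 78233) = 1/(1/(4*(-101)⁴ + 65137) - 78233) = 1/(1/(4*104060401 + 65137) - 78233) = 1/(1/(416241604 + 65137) - 78233) = 1/(1/416306741 - 78233) = 1/(-32568925268652/416306741) = -416306741/32568925268652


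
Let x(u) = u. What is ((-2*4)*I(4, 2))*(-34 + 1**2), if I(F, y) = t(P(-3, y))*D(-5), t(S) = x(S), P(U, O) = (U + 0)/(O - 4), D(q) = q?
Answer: -1980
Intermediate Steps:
P(U, O) = U/(-4 + O)
t(S) = S
I(F, y) = 15/(-4 + y) (I(F, y) = -3/(-4 + y)*(-5) = 15/(-4 + y))
((-2*4)*I(4, 2))*(-34 + 1**2) = ((-2*4)*(15/(-4 + 2)))*(-34 + 1**2) = (-120/(-2))*(-34 + 1) = -120*(-1)/2*(-33) = -8*(-15/2)*(-33) = 60*(-33) = -1980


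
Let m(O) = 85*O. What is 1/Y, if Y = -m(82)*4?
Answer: -1/27880 ≈ -3.5868e-5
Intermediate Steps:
Y = -27880 (Y = -85*82*4 = -1*6970*4 = -6970*4 = -27880)
1/Y = 1/(-27880) = -1/27880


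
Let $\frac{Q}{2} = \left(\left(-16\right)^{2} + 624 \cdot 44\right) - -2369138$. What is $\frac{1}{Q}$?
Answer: $\frac{1}{4793700} \approx 2.0861 \cdot 10^{-7}$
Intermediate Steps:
$Q = 4793700$ ($Q = 2 \left(\left(\left(-16\right)^{2} + 624 \cdot 44\right) - -2369138\right) = 2 \left(\left(256 + 27456\right) + 2369138\right) = 2 \left(27712 + 2369138\right) = 2 \cdot 2396850 = 4793700$)
$\frac{1}{Q} = \frac{1}{4793700}$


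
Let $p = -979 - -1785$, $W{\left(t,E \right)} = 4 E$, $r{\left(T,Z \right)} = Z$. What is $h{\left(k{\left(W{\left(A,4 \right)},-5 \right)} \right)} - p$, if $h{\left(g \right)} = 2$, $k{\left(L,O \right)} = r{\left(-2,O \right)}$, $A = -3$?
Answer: $-804$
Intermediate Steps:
$k{\left(L,O \right)} = O$
$p = 806$ ($p = -979 + 1785 = 806$)
$h{\left(k{\left(W{\left(A,4 \right)},-5 \right)} \right)} - p = 2 - 806 = -804$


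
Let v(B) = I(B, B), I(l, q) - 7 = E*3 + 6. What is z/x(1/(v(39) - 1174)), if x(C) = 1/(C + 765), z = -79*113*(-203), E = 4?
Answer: 1592878104104/1149 ≈ 1.3863e+9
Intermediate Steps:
I(l, q) = 25 (I(l, q) = 7 + (4*3 + 6) = 7 + (12 + 6) = 7 + 18 = 25)
v(B) = 25
z = 1812181 (z = -8927*(-203) = 1812181)
x(C) = 1/(765 + C)
z/x(1/(v(39) - 1174)) = 1812181/(1/(765 + 1/(25 - 1174))) = 1812181/(1/(765 + 1/(-1149))) = 1812181/(1/(765 - 1/1149)) = 1812181/(1/(878984/1149)) = 1812181/(1149/878984) = 1812181*(878984/1149) = 1592878104104/1149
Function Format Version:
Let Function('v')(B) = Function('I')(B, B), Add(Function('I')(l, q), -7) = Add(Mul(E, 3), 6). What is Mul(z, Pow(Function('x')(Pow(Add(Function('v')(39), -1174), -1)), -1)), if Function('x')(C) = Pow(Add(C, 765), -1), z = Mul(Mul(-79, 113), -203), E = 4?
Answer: Rational(1592878104104, 1149) ≈ 1.3863e+9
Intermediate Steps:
Function('I')(l, q) = 25 (Function('I')(l, q) = Add(7, Add(Mul(4, 3), 6)) = Add(7, Add(12, 6)) = Add(7, 18) = 25)
Function('v')(B) = 25
z = 1812181 (z = Mul(-8927, -203) = 1812181)
Function('x')(C) = Pow(Add(765, C), -1)
Mul(z, Pow(Function('x')(Pow(Add(Function('v')(39), -1174), -1)), -1)) = Mul(1812181, Pow(Pow(Add(765, Pow(Add(25, -1174), -1)), -1), -1)) = Mul(1812181, Pow(Pow(Add(765, Pow(-1149, -1)), -1), -1)) = Mul(1812181, Pow(Pow(Add(765, Rational(-1, 1149)), -1), -1)) = Mul(1812181, Pow(Pow(Rational(878984, 1149), -1), -1)) = Mul(1812181, Pow(Rational(1149, 878984), -1)) = Mul(1812181, Rational(878984, 1149)) = Rational(1592878104104, 1149)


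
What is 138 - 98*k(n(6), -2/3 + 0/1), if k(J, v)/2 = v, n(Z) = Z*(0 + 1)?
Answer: 806/3 ≈ 268.67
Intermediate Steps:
n(Z) = Z (n(Z) = Z*1 = Z)
k(J, v) = 2*v
138 - 98*k(n(6), -2/3 + 0/1) = 138 - 196*(-2/3 + 0/1) = 138 - 196*(-2*⅓ + 0*1) = 138 - 196*(-⅔ + 0) = 138 - 196*(-2)/3 = 138 - 98*(-4/3) = 138 + 392/3 = 806/3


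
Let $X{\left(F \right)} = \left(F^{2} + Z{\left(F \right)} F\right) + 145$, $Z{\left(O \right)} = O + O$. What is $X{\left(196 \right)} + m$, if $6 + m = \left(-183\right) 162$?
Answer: $85741$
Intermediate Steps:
$m = -29652$ ($m = -6 - 29646 = -29652$)
$Z{\left(O \right)} = 2 O$
$X{\left(F \right)} = 145 + 3 F^{2}$ ($X{\left(F \right)} = \left(F^{2} + 2 F F\right) + 145 = \left(F^{2} + 2 F^{2}\right) + 145 = 3 F^{2} + 145 = 145 + 3 F^{2}$)
$X{\left(196 \right)} + m = \left(145 + 3 \cdot 196^{2}\right) - 29652 = \left(145 + 3 \cdot 38416\right) - 29652 = \left(145 + 115248\right) - 29652 = 115393 - 29652 = 85741$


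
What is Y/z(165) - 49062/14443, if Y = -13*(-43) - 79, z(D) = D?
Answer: -542/1111 ≈ -0.48785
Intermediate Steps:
Y = 480 (Y = 559 - 79 = 480)
Y/z(165) - 49062/14443 = 480/165 - 49062/14443 = 480*(1/165) - 49062*1/14443 = 32/11 - 3774/1111 = -542/1111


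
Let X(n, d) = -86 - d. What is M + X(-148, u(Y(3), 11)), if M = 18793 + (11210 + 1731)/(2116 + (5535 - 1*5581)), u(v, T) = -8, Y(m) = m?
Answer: 38752991/2070 ≈ 18721.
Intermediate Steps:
M = 38914451/2070 (M = 18793 + 12941/(2116 + (5535 - 5581)) = 18793 + 12941/(2116 - 46) = 18793 + 12941/2070 = 38914451/2070 ≈ 18799.)
M + X(-148, u(Y(3), 11)) = 38914451/2070 + (-86 - 1*(-8)) = 38914451/2070 + (-86 + 8) = 38914451/2070 - 78 = 38752991/2070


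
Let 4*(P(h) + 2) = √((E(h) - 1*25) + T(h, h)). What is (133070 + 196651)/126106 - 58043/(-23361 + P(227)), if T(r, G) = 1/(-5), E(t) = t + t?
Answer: 1754893276872401/344162027349366 + 58043*√670/2729148711 ≈ 5.0996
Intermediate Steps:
E(t) = 2*t
T(r, G) = -⅕
P(h) = -2 + √(-126/5 + 2*h)/4 (P(h) = -2 + √((2*h - 1*25) - ⅕)/4 = -2 + √((2*h - 25) - ⅕)/4 = -2 + √((-25 + 2*h) - ⅕)/4 = -2 + √(-126/5 + 2*h)/4)
(133070 + 196651)/126106 - 58043/(-23361 + P(227)) = (133070 + 196651)/126106 - 58043/(-23361 + (-2 + √(-630 + 50*227)/20)) = 329721*(1/126106) - 58043/(-23361 + (-2 + √(-630 + 11350)/20)) = 329721/126106 - 58043/(-23361 + (-2 + √10720/20)) = 329721/126106 - 58043/(-23361 + (-2 + (4*√670)/20)) = 329721/126106 - 58043/(-23361 + (-2 + √670/5)) = 329721/126106 - 58043/(-23363 + √670/5)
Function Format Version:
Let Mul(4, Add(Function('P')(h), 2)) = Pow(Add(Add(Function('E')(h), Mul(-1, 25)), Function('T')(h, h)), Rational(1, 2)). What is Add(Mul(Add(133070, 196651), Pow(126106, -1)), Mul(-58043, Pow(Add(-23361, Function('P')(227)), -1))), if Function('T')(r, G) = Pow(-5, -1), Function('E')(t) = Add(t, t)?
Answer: Add(Rational(1754893276872401, 344162027349366), Mul(Rational(58043, 2729148711), Pow(670, Rational(1, 2)))) ≈ 5.0996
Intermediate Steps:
Function('E')(t) = Mul(2, t)
Function('T')(r, G) = Rational(-1, 5)
Function('P')(h) = Add(-2, Mul(Rational(1, 4), Pow(Add(Rational(-126, 5), Mul(2, h)), Rational(1, 2)))) (Function('P')(h) = Add(-2, Mul(Rational(1, 4), Pow(Add(Add(Mul(2, h), Mul(-1, 25)), Rational(-1, 5)), Rational(1, 2)))) = Add(-2, Mul(Rational(1, 4), Pow(Add(Add(Mul(2, h), -25), Rational(-1, 5)), Rational(1, 2)))) = Add(-2, Mul(Rational(1, 4), Pow(Add(Add(-25, Mul(2, h)), Rational(-1, 5)), Rational(1, 2)))) = Add(-2, Mul(Rational(1, 4), Pow(Add(Rational(-126, 5), Mul(2, h)), Rational(1, 2)))))
Add(Mul(Add(133070, 196651), Pow(126106, -1)), Mul(-58043, Pow(Add(-23361, Function('P')(227)), -1))) = Add(Mul(Add(133070, 196651), Pow(126106, -1)), Mul(-58043, Pow(Add(-23361, Add(-2, Mul(Rational(1, 20), Pow(Add(-630, Mul(50, 227)), Rational(1, 2))))), -1))) = Add(Mul(329721, Rational(1, 126106)), Mul(-58043, Pow(Add(-23361, Add(-2, Mul(Rational(1, 20), Pow(Add(-630, 11350), Rational(1, 2))))), -1))) = Add(Rational(329721, 126106), Mul(-58043, Pow(Add(-23361, Add(-2, Mul(Rational(1, 20), Pow(10720, Rational(1, 2))))), -1))) = Add(Rational(329721, 126106), Mul(-58043, Pow(Add(-23361, Add(-2, Mul(Rational(1, 20), Mul(4, Pow(670, Rational(1, 2)))))), -1))) = Add(Rational(329721, 126106), Mul(-58043, Pow(Add(-23361, Add(-2, Mul(Rational(1, 5), Pow(670, Rational(1, 2))))), -1))) = Add(Rational(329721, 126106), Mul(-58043, Pow(Add(-23363, Mul(Rational(1, 5), Pow(670, Rational(1, 2)))), -1)))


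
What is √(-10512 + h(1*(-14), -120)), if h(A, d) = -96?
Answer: 4*I*√663 ≈ 103.0*I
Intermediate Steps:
√(-10512 + h(1*(-14), -120)) = √(-10512 - 96) = √(-10608) = 4*I*√663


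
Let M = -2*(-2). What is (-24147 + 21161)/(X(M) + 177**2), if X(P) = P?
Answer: -2986/31333 ≈ -0.095299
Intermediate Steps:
M = 4
(-24147 + 21161)/(X(M) + 177**2) = (-24147 + 21161)/(4 + 177**2) = -2986/(4 + 31329) = -2986/31333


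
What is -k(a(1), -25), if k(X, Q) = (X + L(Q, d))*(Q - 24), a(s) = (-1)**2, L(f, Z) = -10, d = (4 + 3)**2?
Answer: -441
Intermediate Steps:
d = 49 (d = 7**2 = 49)
a(s) = 1
k(X, Q) = (-24 + Q)*(-10 + X) (k(X, Q) = (X - 10)*(Q - 24) = (-10 + X)*(-24 + Q) = (-24 + Q)*(-10 + X))
-k(a(1), -25) = -(240 - 24*1 - 10*(-25) - 25*1) = -(240 - 24 + 250 - 25) = -1*441 = -441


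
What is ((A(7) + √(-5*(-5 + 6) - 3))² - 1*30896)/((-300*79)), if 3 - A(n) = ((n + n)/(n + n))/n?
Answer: 126158/96775 - 4*I*√2/8295 ≈ 1.3036 - 0.00068196*I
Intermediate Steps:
A(n) = 3 - 1/n (A(n) = 3 - (n + n)/(n + n)/n = 3 - (2*n)/((2*n))/n = 3 - (2*n)*(1/(2*n))/n = 3 - 1/n)
((A(7) + √(-5*(-5 + 6) - 3))² - 1*30896)/((-300*79)) = (((3 - 1/7) + √(-5*(-5 + 6) - 3))² - 1*30896)/((-300*79)) = (((3 - 1*⅐) + √(-5*1 - 3))² - 30896)/(-23700) = (((3 - ⅐) + √(-5 - 3))² - 30896)*(-1/23700) = ((20/7 + √(-8))² - 30896)*(-1/23700) = ((20/7 + 2*I*√2)² - 30896)*(-1/23700) = (-30896 + (20/7 + 2*I*√2)²)*(-1/23700) = 7724/5925 - (20/7 + 2*I*√2)²/23700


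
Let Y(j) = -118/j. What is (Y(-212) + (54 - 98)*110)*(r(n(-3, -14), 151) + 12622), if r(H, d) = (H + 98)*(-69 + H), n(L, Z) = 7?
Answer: -1567669936/53 ≈ -2.9579e+7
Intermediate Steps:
r(H, d) = (-69 + H)*(98 + H) (r(H, d) = (98 + H)*(-69 + H) = (-69 + H)*(98 + H))
(Y(-212) + (54 - 98)*110)*(r(n(-3, -14), 151) + 12622) = (-118/(-212) + (54 - 98)*110)*((-6762 + 7**2 + 29*7) + 12622) = (-118*(-1/212) - 44*110)*((-6762 + 49 + 203) + 12622) = (59/106 - 4840)*(-6510 + 12622) = -512981/106*6112 = -1567669936/53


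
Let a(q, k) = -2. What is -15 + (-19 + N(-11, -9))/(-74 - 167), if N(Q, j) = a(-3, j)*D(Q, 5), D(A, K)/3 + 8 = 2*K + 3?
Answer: -3566/241 ≈ -14.797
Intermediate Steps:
D(A, K) = -15 + 6*K (D(A, K) = -24 + 3*(2*K + 3) = -24 + 3*(3 + 2*K) = -24 + (9 + 6*K) = -15 + 6*K)
N(Q, j) = -30 (N(Q, j) = -2*(-15 + 6*5) = -2*(-15 + 30) = -2*15 = -30)
-15 + (-19 + N(-11, -9))/(-74 - 167) = -15 + (-19 - 30)/(-74 - 167) = -15 - 49/(-241) = -15 - 49*(-1/241) = -15 + 49/241 = -3566/241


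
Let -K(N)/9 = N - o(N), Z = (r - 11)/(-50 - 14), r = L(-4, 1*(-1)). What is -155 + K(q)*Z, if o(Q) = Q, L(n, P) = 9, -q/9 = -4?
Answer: -155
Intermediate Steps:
q = 36 (q = -9*(-4) = 36)
r = 9
Z = 1/32 (Z = (9 - 11)/(-50 - 14) = -2/(-64) = -2*(-1/64) = 1/32 ≈ 0.031250)
K(N) = 0 (K(N) = -9*(N - N) = -9*0 = 0)
-155 + K(q)*Z = -155 + 0*(1/32) = -155 + 0 = -155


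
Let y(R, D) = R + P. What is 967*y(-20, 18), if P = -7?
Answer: -26109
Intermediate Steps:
y(R, D) = -7 + R (y(R, D) = R - 7 = -7 + R)
967*y(-20, 18) = 967*(-7 - 20) = 967*(-27) = -26109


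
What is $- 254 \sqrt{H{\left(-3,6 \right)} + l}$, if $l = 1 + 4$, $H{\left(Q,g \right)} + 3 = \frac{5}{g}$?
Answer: $- \frac{127 \sqrt{102}}{3} \approx -427.55$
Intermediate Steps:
$H{\left(Q,g \right)} = -3 + \frac{5}{g}$
$l = 5$
$- 254 \sqrt{H{\left(-3,6 \right)} + l} = - 254 \sqrt{\left(-3 + \frac{5}{6}\right) + 5} = - 254 \sqrt{- \frac{13}{6} + 5} = - 254 \sqrt{\frac{17}{6}} = - 254 \frac{\sqrt{102}}{6} = - \frac{127 \sqrt{102}}{3}$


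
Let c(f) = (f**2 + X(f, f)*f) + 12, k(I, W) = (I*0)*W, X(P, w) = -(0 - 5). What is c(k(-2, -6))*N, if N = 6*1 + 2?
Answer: 96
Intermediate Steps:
X(P, w) = 5 (X(P, w) = -1*(-5) = 5)
k(I, W) = 0 (k(I, W) = 0*W = 0)
c(f) = 12 + f**2 + 5*f (c(f) = (f**2 + 5*f) + 12 = 12 + f**2 + 5*f)
N = 8 (N = 6 + 2 = 8)
c(k(-2, -6))*N = (12 + 0**2 + 5*0)*8 = (12 + 0 + 0)*8 = 12*8 = 96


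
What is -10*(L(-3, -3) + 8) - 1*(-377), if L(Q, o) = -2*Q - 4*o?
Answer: 117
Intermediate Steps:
L(Q, o) = -4*o - 2*Q
-10*(L(-3, -3) + 8) - 1*(-377) = -10*((-4*(-3) - 2*(-3)) + 8) - 1*(-377) = -10*((12 + 6) + 8) + 377 = -10*(18 + 8) + 377 = -10*26 + 377 = -260 + 377 = 117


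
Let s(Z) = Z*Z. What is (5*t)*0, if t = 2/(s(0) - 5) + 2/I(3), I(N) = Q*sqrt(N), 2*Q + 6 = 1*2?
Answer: 0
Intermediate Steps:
s(Z) = Z**2
Q = -2 (Q = -3 + (1*2)/2 = -3 + (1/2)*2 = -3 + 1 = -2)
I(N) = -2*sqrt(N)
t = -2/5 - sqrt(3)/3 (t = 2/(0**2 - 5) + 2/((-2*sqrt(3))) = 2/(0 - 5) + 2*(-sqrt(3)/6) = 2/(-5) - sqrt(3)/3 = 2*(-1/5) - sqrt(3)/3 = -2/5 - sqrt(3)/3 ≈ -0.97735)
(5*t)*0 = (5*(-2/5 - sqrt(3)/3))*0 = (-2 - 5*sqrt(3)/3)*0 = 0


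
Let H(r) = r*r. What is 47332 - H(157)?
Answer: 22683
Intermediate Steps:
H(r) = r**2
47332 - H(157) = 47332 - 1*157**2 = 47332 - 1*24649 = 47332 - 24649 = 22683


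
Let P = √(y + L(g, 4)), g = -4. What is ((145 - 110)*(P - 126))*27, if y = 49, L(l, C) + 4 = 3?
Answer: -119070 + 3780*√3 ≈ -1.1252e+5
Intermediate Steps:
L(l, C) = -1 (L(l, C) = -4 + 3 = -1)
P = 4*√3 (P = √(49 - 1) = √48 = 4*√3 ≈ 6.9282)
((145 - 110)*(P - 126))*27 = ((145 - 110)*(4*√3 - 126))*27 = (35*(-126 + 4*√3))*27 = (-4410 + 140*√3)*27 = -119070 + 3780*√3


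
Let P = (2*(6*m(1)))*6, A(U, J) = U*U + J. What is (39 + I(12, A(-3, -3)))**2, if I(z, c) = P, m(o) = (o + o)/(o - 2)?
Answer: 11025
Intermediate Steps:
m(o) = 2*o/(-2 + o) (m(o) = (2*o)/(-2 + o) = 2*o/(-2 + o))
A(U, J) = J + U**2 (A(U, J) = U**2 + J = J + U**2)
P = -144 (P = (2*(6*(2*1/(-2 + 1))))*6 = (2*(6*(2*1/(-1))))*6 = (2*(6*(2*1*(-1))))*6 = (2*(6*(-2)))*6 = (2*(-12))*6 = -24*6 = -144)
I(z, c) = -144
(39 + I(12, A(-3, -3)))**2 = (39 - 144)**2 = (-105)**2 = 11025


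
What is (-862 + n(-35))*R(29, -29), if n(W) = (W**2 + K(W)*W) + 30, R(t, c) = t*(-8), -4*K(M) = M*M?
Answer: -2577926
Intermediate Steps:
K(M) = -M**2/4 (K(M) = -M*M/4 = -M**2/4)
R(t, c) = -8*t
n(W) = 30 + W**2 - W**3/4 (n(W) = (W**2 + (-W**2/4)*W) + 30 = (W**2 - W**3/4) + 30 = 30 + W**2 - W**3/4)
(-862 + n(-35))*R(29, -29) = (-862 + (30 + (-35)**2 - 1/4*(-35)**3))*(-8*29) = (-862 + (30 + 1225 - 1/4*(-42875)))*(-232) = (-862 + (30 + 1225 + 42875/4))*(-232) = (-862 + 47895/4)*(-232) = (44447/4)*(-232) = -2577926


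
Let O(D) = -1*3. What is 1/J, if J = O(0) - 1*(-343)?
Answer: 1/340 ≈ 0.0029412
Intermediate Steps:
O(D) = -3
J = 340 (J = -3 - 1*(-343) = -3 + 343 = 340)
1/J = 1/340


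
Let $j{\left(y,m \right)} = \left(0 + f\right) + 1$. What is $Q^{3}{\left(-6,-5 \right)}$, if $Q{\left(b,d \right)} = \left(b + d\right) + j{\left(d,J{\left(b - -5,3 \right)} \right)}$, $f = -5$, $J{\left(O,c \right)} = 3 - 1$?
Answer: $-3375$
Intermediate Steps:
$J{\left(O,c \right)} = 2$ ($J{\left(O,c \right)} = 3 - 1 = 2$)
$j{\left(y,m \right)} = -4$ ($j{\left(y,m \right)} = \left(0 - 5\right) + 1 = -5 + 1 = -4$)
$Q{\left(b,d \right)} = -4 + b + d$ ($Q{\left(b,d \right)} = \left(b + d\right) - 4 = -4 + b + d$)
$Q^{3}{\left(-6,-5 \right)} = \left(-4 - 6 - 5\right)^{3} = \left(-15\right)^{3} = -3375$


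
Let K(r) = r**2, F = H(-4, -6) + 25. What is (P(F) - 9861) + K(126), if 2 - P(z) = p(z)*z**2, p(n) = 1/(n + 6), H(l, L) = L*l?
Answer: 328534/55 ≈ 5973.3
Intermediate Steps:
p(n) = 1/(6 + n)
F = 49 (F = -6*(-4) + 25 = 24 + 25 = 49)
P(z) = 2 - z**2/(6 + z)
(P(F) - 9861) + K(126) = ((12 - 1*49**2 + 2*49)/(6 + 49) - 9861) + 126**2 = ((12 - 1*2401 + 98)/55 - 9861) + 15876 = ((12 - 2401 + 98)/55 - 9861) + 15876 = ((1/55)*(-2291) - 9861) + 15876 = (-2291/55 - 9861) + 15876 = -544646/55 + 15876 = 328534/55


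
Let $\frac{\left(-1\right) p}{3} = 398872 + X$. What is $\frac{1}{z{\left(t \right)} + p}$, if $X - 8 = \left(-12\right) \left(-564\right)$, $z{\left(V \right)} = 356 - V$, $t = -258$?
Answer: $- \frac{1}{1216330} \approx -8.2215 \cdot 10^{-7}$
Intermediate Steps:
$X = 6776$ ($X = 8 - -6768 = 8 + 6768 = 6776$)
$p = -1216944$ ($p = - 3 \left(398872 + 6776\right) = \left(-3\right) 405648 = -1216944$)
$\frac{1}{z{\left(t \right)} + p} = \frac{1}{\left(356 - -258\right) - 1216944} = \frac{1}{\left(356 + 258\right) - 1216944} = \frac{1}{614 - 1216944} = \frac{1}{-1216330} = - \frac{1}{1216330}$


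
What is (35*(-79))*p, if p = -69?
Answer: 190785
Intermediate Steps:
(35*(-79))*p = (35*(-79))*(-69) = -2765*(-69) = 190785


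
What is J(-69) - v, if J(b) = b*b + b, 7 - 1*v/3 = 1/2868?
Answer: 4465477/956 ≈ 4671.0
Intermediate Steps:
v = 20075/956 (v = 21 - 3/2868 = 21 - 3*1/2868 = 21 - 1/956 = 20075/956 ≈ 20.999)
J(b) = b + b² (J(b) = b² + b = b + b²)
J(-69) - v = -69*(1 - 69) - 1*20075/956 = -69*(-68) - 20075/956 = 4692 - 20075/956 = 4465477/956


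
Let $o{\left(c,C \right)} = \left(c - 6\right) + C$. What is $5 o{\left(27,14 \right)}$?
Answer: $175$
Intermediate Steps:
$o{\left(c,C \right)} = -6 + C + c$ ($o{\left(c,C \right)} = \left(-6 + c\right) + C = -6 + C + c$)
$5 o{\left(27,14 \right)} = 5 \left(-6 + 14 + 27\right) = 5 \cdot 35 = 175$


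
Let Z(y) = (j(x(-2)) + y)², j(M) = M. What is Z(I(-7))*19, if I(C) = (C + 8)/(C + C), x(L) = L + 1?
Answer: 4275/196 ≈ 21.811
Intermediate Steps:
x(L) = 1 + L
I(C) = (8 + C)/(2*C) (I(C) = (8 + C)/((2*C)) = (8 + C)*(1/(2*C)) = (8 + C)/(2*C))
Z(y) = (-1 + y)² (Z(y) = ((1 - 2) + y)² = (-1 + y)²)
Z(I(-7))*19 = (-1 + (½)*(8 - 7)/(-7))²*19 = (-1 + (½)*(-⅐)*1)²*19 = (-1 - 1/14)²*19 = (-15/14)²*19 = (225/196)*19 = 4275/196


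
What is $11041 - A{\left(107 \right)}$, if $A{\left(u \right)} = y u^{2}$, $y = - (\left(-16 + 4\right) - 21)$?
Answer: $-366776$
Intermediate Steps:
$y = 33$ ($y = - (-12 - 21) = \left(-1\right) \left(-33\right) = 33$)
$A{\left(u \right)} = 33 u^{2}$
$11041 - A{\left(107 \right)} = 11041 - 33 \cdot 107^{2} = 11041 - 33 \cdot 11449 = 11041 - 377817 = -366776$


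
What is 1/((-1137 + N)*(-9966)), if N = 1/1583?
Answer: 1583/17937504420 ≈ 8.8251e-8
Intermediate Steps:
N = 1/1583 ≈ 0.00063171
1/((-1137 + N)*(-9966)) = 1/((-1137 + 1/1583)*(-9966)) = -1/9966/(-1799870/1583) = -1583/1799870*(-1/9966) = 1583/17937504420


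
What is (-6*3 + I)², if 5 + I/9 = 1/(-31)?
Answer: 3849444/961 ≈ 4005.7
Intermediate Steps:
I = -1404/31 (I = -45 + 9/(-31) = -45 + 9*(-1/31) = -45 - 9/31 = -1404/31 ≈ -45.290)
(-6*3 + I)² = (-6*3 - 1404/31)² = (-18 - 1404/31)² = (-1962/31)² = 3849444/961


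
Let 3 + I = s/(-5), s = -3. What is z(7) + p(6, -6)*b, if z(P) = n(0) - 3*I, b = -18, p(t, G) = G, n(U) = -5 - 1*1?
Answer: 546/5 ≈ 109.20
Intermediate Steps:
n(U) = -6 (n(U) = -5 - 1 = -6)
I = -12/5 (I = -3 - 3/(-5) = -3 - 3*(-⅕) = -3 + ⅗ = -12/5 ≈ -2.4000)
z(P) = 6/5 (z(P) = -6 - 3*(-12/5) = -6 + 36/5 = 6/5)
z(7) + p(6, -6)*b = 6/5 - 6*(-18) = 6/5 + 108 = 546/5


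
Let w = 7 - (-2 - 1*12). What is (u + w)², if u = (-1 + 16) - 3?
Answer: 1089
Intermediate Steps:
w = 21 (w = 7 - (-2 - 12) = 7 - 1*(-14) = 7 + 14 = 21)
u = 12 (u = 15 - 3 = 12)
(u + w)² = (12 + 21)² = 33² = 1089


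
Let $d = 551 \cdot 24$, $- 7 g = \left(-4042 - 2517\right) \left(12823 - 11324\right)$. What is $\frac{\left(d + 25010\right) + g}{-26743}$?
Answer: $- \frac{1442797}{26743} \approx -53.95$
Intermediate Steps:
$g = 1404563$ ($g = - \frac{\left(-4042 - 2517\right) \left(12823 - 11324\right)}{7} = - \frac{\left(-6559\right) 1499}{7} = \left(- \frac{1}{7}\right) \left(-9831941\right) = 1404563$)
$d = 13224$
$\frac{\left(d + 25010\right) + g}{-26743} = \frac{\left(13224 + 25010\right) + 1404563}{-26743} = \left(38234 + 1404563\right) \left(- \frac{1}{26743}\right) = 1442797 \left(- \frac{1}{26743}\right) = - \frac{1442797}{26743}$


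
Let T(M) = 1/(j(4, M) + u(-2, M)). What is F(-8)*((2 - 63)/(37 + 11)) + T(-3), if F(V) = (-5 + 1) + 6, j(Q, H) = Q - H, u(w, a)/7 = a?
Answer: -439/168 ≈ -2.6131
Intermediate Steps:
u(w, a) = 7*a
F(V) = 2 (F(V) = -4 + 6 = 2)
T(M) = 1/(4 + 6*M) (T(M) = 1/((4 - M) + 7*M) = 1/(4 + 6*M))
F(-8)*((2 - 63)/(37 + 11)) + T(-3) = 2*((2 - 63)/(37 + 11)) + 1/(2*(2 + 3*(-3))) = 2*(-61/48) + 1/(2*(2 - 9)) = 2*(-61*1/48) + (½)/(-7) = 2*(-61/48) + (½)*(-⅐) = -61/24 - 1/14 = -439/168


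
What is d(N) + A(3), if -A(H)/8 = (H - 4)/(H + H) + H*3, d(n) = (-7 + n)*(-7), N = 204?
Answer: -4349/3 ≈ -1449.7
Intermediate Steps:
d(n) = 49 - 7*n
A(H) = -24*H - 4*(-4 + H)/H (A(H) = -8*((H - 4)/(H + H) + H*3) = -8*((-4 + H)/((2*H)) + 3*H) = -8*((-4 + H)*(1/(2*H)) + 3*H) = -8*((-4 + H)/(2*H) + 3*H) = -8*(3*H + (-4 + H)/(2*H)) = -24*H - 4*(-4 + H)/H)
d(N) + A(3) = (49 - 7*204) + (-4 - 24*3 + 16/3) = (49 - 1428) + (-4 - 72 + 16*(⅓)) = -1379 + (-4 - 72 + 16/3) = -1379 - 212/3 = -4349/3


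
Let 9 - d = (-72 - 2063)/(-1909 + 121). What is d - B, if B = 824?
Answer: -1459355/1788 ≈ -816.19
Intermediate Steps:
d = 13957/1788 (d = 9 - (-72 - 2063)/(-1909 + 121) = 9 - (-2135)/(-1788) = 9 - (-2135)*(-1)/1788 = 9 - 1*2135/1788 = 9 - 2135/1788 = 13957/1788 ≈ 7.8059)
d - B = 13957/1788 - 1*824 = 13957/1788 - 824 = -1459355/1788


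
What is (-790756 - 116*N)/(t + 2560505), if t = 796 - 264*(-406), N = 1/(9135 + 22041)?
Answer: -6163152293/20798172090 ≈ -0.29633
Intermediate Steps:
N = 1/31176 ≈ 3.2076e-5
t = 107980 (t = 796 + 107184 = 107980)
(-790756 - 116*N)/(t + 2560505) = (-790756 - 116*1/31176)/(107980 + 2560505) = (-790756 - 29/7794)/2668485 = -6163152293/7794*1/2668485 = -6163152293/20798172090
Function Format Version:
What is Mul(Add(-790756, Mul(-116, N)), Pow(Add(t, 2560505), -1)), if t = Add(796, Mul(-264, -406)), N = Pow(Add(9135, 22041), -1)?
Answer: Rational(-6163152293, 20798172090) ≈ -0.29633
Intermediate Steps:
N = Rational(1, 31176) (N = Pow(31176, -1) = Rational(1, 31176) ≈ 3.2076e-5)
t = 107980 (t = Add(796, 107184) = 107980)
Mul(Add(-790756, Mul(-116, N)), Pow(Add(t, 2560505), -1)) = Mul(Add(-790756, Mul(-116, Rational(1, 31176))), Pow(Add(107980, 2560505), -1)) = Mul(Add(-790756, Rational(-29, 7794)), Pow(2668485, -1)) = Mul(Rational(-6163152293, 7794), Rational(1, 2668485)) = Rational(-6163152293, 20798172090)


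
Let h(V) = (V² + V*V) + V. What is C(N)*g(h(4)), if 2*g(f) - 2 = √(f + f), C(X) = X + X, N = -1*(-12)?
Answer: 24 + 72*√2 ≈ 125.82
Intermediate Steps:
N = 12
C(X) = 2*X
h(V) = V + 2*V² (h(V) = (V² + V²) + V = 2*V² + V = V + 2*V²)
g(f) = 1 + √2*√f/2 (g(f) = 1 + √(f + f)/2 = 1 + √(2*f)/2 = 1 + (√2*√f)/2 = 1 + √2*√f/2)
C(N)*g(h(4)) = (2*12)*(1 + √2*√(4*(1 + 2*4))/2) = 24*(1 + √2*√(4*(1 + 8))/2) = 24*(1 + √2*√(4*9)/2) = 24*(1 + √2*√36/2) = 24*(1 + (½)*√2*6) = 24*(1 + 3*√2) = 24 + 72*√2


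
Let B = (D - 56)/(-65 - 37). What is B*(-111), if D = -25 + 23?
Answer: -1073/17 ≈ -63.118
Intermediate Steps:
D = -2
B = 29/51 (B = (-2 - 56)/(-65 - 37) = -58/(-102) = -58*(-1/102) = 29/51 ≈ 0.56863)
B*(-111) = (29/51)*(-111) = -1073/17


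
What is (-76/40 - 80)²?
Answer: 670761/100 ≈ 6707.6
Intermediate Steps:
(-76/40 - 80)² = (-76*1/40 - 80)² = (-19/10 - 80)² = (-819/10)² = 670761/100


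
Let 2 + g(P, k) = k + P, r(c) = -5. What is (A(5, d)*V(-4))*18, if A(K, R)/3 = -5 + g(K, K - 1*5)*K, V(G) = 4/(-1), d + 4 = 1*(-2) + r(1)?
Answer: -2160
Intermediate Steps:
g(P, k) = -2 + P + k (g(P, k) = -2 + (k + P) = -2 + (P + k) = -2 + P + k)
d = -11 (d = -4 + (1*(-2) - 5) = -4 + (-2 - 5) = -4 - 7 = -11)
V(G) = -4 (V(G) = 4*(-1) = -4)
A(K, R) = -15 + 3*K*(-7 + 2*K) (A(K, R) = 3*(-5 + (-2 + K + (K - 1*5))*K) = 3*(-5 + (-2 + K + (K - 5))*K) = 3*(-5 + (-2 + K + (-5 + K))*K) = 3*(-5 + (-7 + 2*K)*K) = 3*(-5 + K*(-7 + 2*K)) = -15 + 3*K*(-7 + 2*K))
(A(5, d)*V(-4))*18 = ((-15 + 3*5*(-7 + 2*5))*(-4))*18 = ((-15 + 3*5*(-7 + 10))*(-4))*18 = ((-15 + 3*5*3)*(-4))*18 = ((-15 + 45)*(-4))*18 = (30*(-4))*18 = -120*18 = -2160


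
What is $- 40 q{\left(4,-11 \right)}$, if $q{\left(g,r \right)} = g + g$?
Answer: $-320$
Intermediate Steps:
$q{\left(g,r \right)} = 2 g$
$- 40 q{\left(4,-11 \right)} = - 40 \cdot 2 \cdot 4 = \left(-40\right) 8 = -320$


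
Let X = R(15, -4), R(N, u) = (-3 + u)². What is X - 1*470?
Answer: -421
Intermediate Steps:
X = 49 (X = (-3 - 4)² = (-7)² = 49)
X - 1*470 = 49 - 1*470 = 49 - 470 = -421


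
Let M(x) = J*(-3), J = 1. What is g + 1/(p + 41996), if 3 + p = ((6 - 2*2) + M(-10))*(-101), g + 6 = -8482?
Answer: -357293871/42094 ≈ -8488.0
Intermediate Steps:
g = -8488 (g = -6 - 8482 = -8488)
M(x) = -3 (M(x) = 1*(-3) = -3)
p = 98 (p = -3 + ((6 - 2*2) - 3)*(-101) = -3 + ((6 - 4) - 3)*(-101) = -3 + (2 - 3)*(-101) = -3 - 1*(-101) = -3 + 101 = 98)
g + 1/(p + 41996) = -8488 + 1/(98 + 41996) = -8488 + 1/42094 = -357293871/42094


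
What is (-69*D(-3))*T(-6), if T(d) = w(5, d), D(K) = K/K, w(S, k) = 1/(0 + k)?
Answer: 23/2 ≈ 11.500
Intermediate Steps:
w(S, k) = 1/k
D(K) = 1
T(d) = 1/d
(-69*D(-3))*T(-6) = -69*1/(-6) = -69*(-⅙) = 23/2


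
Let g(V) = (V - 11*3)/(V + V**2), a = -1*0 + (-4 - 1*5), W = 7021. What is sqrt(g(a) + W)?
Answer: sqrt(252735)/6 ≈ 83.788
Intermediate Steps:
a = -9 (a = 0 + (-4 - 5) = 0 - 9 = -9)
g(V) = (-33 + V)/(V + V**2) (g(V) = (V - 33)/(V + V**2) = (-33 + V)/(V + V**2))
sqrt(g(a) + W) = sqrt((-33 - 9)/((-9)*(1 - 9)) + 7021) = sqrt(-1/9*(-42)/(-8) + 7021) = sqrt(-1/9*(-1/8)*(-42) + 7021) = sqrt(-7/12 + 7021) = sqrt(84245/12) = sqrt(252735)/6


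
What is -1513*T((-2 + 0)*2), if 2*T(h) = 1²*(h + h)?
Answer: 6052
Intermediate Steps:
T(h) = h (T(h) = (1²*(h + h))/2 = (1*(2*h))/2 = (2*h)/2 = h)
-1513*T((-2 + 0)*2) = -1513*(-2 + 0)*2 = -(-3026)*2 = -1513*(-4) = 6052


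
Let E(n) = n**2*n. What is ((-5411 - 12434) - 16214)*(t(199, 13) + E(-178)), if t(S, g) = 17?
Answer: 192083734365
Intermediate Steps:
E(n) = n**3
((-5411 - 12434) - 16214)*(t(199, 13) + E(-178)) = ((-5411 - 12434) - 16214)*(17 + (-178)**3) = (-17845 - 16214)*(17 - 5639752) = -34059*(-5639735) = 192083734365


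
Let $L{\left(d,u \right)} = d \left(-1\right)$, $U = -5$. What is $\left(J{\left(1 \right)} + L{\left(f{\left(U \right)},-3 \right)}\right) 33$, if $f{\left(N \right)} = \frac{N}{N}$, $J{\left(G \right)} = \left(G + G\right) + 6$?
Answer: $231$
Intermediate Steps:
$J{\left(G \right)} = 6 + 2 G$ ($J{\left(G \right)} = 2 G + 6 = 6 + 2 G$)
$f{\left(N \right)} = 1$
$L{\left(d,u \right)} = - d$
$\left(J{\left(1 \right)} + L{\left(f{\left(U \right)},-3 \right)}\right) 33 = \left(\left(6 + 2 \cdot 1\right) - 1\right) 33 = \left(\left(6 + 2\right) - 1\right) 33 = \left(8 - 1\right) 33 = 7 \cdot 33 = 231$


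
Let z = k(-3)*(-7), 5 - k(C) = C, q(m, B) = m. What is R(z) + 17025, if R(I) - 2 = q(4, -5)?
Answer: 17031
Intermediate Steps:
k(C) = 5 - C
z = -56 (z = (5 - 1*(-3))*(-7) = (5 + 3)*(-7) = 8*(-7) = -56)
R(I) = 6 (R(I) = 2 + 4 = 6)
R(z) + 17025 = 6 + 17025 = 17031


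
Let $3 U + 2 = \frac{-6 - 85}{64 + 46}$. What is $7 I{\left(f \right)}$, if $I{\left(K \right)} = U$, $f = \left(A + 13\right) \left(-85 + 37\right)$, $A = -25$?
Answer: $- \frac{2177}{330} \approx -6.597$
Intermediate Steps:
$f = 576$ ($f = \left(-25 + 13\right) \left(-85 + 37\right) = \left(-12\right) \left(-48\right) = 576$)
$U = - \frac{311}{330}$ ($U = - \frac{2}{3} + \frac{\left(-6 - 85\right) \frac{1}{64 + 46}}{3} = - \frac{2}{3} + \frac{\left(-91\right) \frac{1}{110}}{3} = - \frac{2}{3} + \frac{1}{3} \left(- \frac{91}{110}\right) = - \frac{2}{3} - \frac{91}{330} = - \frac{311}{330} \approx -0.94242$)
$I{\left(K \right)} = - \frac{311}{330}$
$7 I{\left(f \right)} = 7 \left(- \frac{311}{330}\right) = - \frac{2177}{330}$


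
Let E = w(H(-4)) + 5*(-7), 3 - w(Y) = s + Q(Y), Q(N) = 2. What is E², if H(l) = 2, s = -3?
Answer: 961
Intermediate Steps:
w(Y) = 4 (w(Y) = 3 - (-3 + 2) = 3 - 1*(-1) = 3 + 1 = 4)
E = -31 (E = 4 + 5*(-7) = 4 - 35 = -31)
E² = (-31)² = 961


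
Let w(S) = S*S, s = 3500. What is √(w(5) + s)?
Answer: 5*√141 ≈ 59.372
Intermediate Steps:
w(S) = S²
√(w(5) + s) = √(5² + 3500) = √(25 + 3500) = √3525 = 5*√141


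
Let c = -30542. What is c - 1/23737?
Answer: -724975455/23737 ≈ -30542.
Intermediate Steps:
c - 1/23737 = -30542 - 1/23737 = -724975455/23737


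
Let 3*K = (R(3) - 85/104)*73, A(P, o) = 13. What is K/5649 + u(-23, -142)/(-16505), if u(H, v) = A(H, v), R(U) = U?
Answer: 250592011/29089864440 ≈ 0.0086144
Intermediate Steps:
u(H, v) = 13
K = 16571/312 (K = ((3 - 85/104)*73)/3 = ((227/104)*73)/3 = (⅓)*(16571/104) = 16571/312 ≈ 53.112)
K/5649 + u(-23, -142)/(-16505) = (16571/312)/5649 + 13/(-16505) = (16571/312)*(1/5649) + 13*(-1/16505) = 16571/1762488 - 13/16505 = 250592011/29089864440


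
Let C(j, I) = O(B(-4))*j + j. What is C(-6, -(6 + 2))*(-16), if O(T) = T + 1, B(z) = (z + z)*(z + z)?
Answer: 6336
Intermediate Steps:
B(z) = 4*z² (B(z) = (2*z)*(2*z) = 4*z²)
O(T) = 1 + T
C(j, I) = 66*j (C(j, I) = (1 + 4*(-4)²)*j + j = (1 + 4*16)*j + j = (1 + 64)*j + j = 65*j + j = 66*j)
C(-6, -(6 + 2))*(-16) = (66*(-6))*(-16) = -396*(-16) = 6336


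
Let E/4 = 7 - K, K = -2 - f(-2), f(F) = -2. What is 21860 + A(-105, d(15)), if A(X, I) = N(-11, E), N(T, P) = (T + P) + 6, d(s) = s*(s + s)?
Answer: 21883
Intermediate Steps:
d(s) = 2*s**2 (d(s) = s*(2*s) = 2*s**2)
K = 0 (K = -2 - 1*(-2) = -2 + 2 = 0)
E = 28 (E = 4*(7 - 1*0) = 4*(7 + 0) = 4*7 = 28)
N(T, P) = 6 + P + T (N(T, P) = (P + T) + 6 = 6 + P + T)
A(X, I) = 23 (A(X, I) = 6 + 28 - 11 = 23)
21860 + A(-105, d(15)) = 21860 + 23 = 21883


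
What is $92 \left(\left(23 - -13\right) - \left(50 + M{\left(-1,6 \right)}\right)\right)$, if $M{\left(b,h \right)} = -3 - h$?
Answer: $-460$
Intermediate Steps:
$92 \left(\left(23 - -13\right) - \left(50 + M{\left(-1,6 \right)}\right)\right) = 92 \left(\left(23 - -13\right) - \left(47 - 6\right)\right) = 92 \left(\left(23 + 13\right) - 41\right) = 92 \left(36 - 41\right) = 92 \left(-5\right) = -460$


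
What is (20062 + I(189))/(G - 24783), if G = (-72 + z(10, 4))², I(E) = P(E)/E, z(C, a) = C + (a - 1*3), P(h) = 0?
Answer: -10031/10531 ≈ -0.95252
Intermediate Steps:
z(C, a) = -3 + C + a (z(C, a) = C + (a - 3) = C + (-3 + a) = -3 + C + a)
I(E) = 0 (I(E) = 0/E = 0)
G = 3721 (G = (-72 + (-3 + 10 + 4))² = (-72 + 11)² = (-61)² = 3721)
(20062 + I(189))/(G - 24783) = (20062 + 0)/(3721 - 24783) = 20062/(-21062) = 20062*(-1/21062) = -10031/10531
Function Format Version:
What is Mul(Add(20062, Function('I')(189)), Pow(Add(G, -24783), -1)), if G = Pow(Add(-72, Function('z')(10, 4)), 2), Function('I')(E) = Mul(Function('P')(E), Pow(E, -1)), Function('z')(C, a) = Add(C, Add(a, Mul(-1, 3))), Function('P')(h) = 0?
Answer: Rational(-10031, 10531) ≈ -0.95252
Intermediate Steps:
Function('z')(C, a) = Add(-3, C, a) (Function('z')(C, a) = Add(C, Add(a, -3)) = Add(C, Add(-3, a)) = Add(-3, C, a))
Function('I')(E) = 0 (Function('I')(E) = Mul(0, Pow(E, -1)) = 0)
G = 3721 (G = Pow(Add(-72, Add(-3, 10, 4)), 2) = Pow(Add(-72, 11), 2) = Pow(-61, 2) = 3721)
Mul(Add(20062, Function('I')(189)), Pow(Add(G, -24783), -1)) = Mul(Add(20062, 0), Pow(Add(3721, -24783), -1)) = Mul(20062, Pow(-21062, -1)) = Mul(20062, Rational(-1, 21062)) = Rational(-10031, 10531)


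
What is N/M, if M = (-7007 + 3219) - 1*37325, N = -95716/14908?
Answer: 23929/153228151 ≈ 0.00015617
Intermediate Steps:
N = -23929/3727 (N = -95716*1/14908 = -23929/3727 ≈ -6.4204)
M = -41113 (M = -3788 - 37325 = -41113)
N/M = -23929/3727/(-41113) = -23929/3727*(-1/41113) = 23929/153228151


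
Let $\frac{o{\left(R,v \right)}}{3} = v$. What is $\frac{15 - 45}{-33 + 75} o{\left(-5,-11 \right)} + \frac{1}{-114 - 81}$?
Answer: $\frac{32168}{1365} \approx 23.566$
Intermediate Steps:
$o{\left(R,v \right)} = 3 v$
$\frac{15 - 45}{-33 + 75} o{\left(-5,-11 \right)} + \frac{1}{-114 - 81} = \frac{15 - 45}{-33 + 75} \cdot 3 \left(-11\right) + \frac{1}{-114 - 81} = - \frac{30}{42} \left(-33\right) + \frac{1}{-195} = \left(-30\right) \frac{1}{42} \left(-33\right) - \frac{1}{195} = \left(- \frac{5}{7}\right) \left(-33\right) - \frac{1}{195} = \frac{165}{7} - \frac{1}{195} = \frac{32168}{1365}$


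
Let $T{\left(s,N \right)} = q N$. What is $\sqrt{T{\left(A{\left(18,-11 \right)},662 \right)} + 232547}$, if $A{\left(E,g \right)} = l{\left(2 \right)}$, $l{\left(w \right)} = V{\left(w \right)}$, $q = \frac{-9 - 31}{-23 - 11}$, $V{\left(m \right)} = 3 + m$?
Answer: $\frac{\sqrt{67431163}}{17} \approx 483.04$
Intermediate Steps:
$q = \frac{20}{17}$ ($q = - \frac{40}{-34} = \left(-40\right) \left(- \frac{1}{34}\right) = \frac{20}{17} \approx 1.1765$)
$l{\left(w \right)} = 3 + w$
$A{\left(E,g \right)} = 5$ ($A{\left(E,g \right)} = 3 + 2 = 5$)
$T{\left(s,N \right)} = \frac{20 N}{17}$
$\sqrt{T{\left(A{\left(18,-11 \right)},662 \right)} + 232547} = \sqrt{\frac{20}{17} \cdot 662 + 232547} = \sqrt{\frac{13240}{17} + 232547} = \sqrt{\frac{3966539}{17}} = \frac{\sqrt{67431163}}{17}$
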